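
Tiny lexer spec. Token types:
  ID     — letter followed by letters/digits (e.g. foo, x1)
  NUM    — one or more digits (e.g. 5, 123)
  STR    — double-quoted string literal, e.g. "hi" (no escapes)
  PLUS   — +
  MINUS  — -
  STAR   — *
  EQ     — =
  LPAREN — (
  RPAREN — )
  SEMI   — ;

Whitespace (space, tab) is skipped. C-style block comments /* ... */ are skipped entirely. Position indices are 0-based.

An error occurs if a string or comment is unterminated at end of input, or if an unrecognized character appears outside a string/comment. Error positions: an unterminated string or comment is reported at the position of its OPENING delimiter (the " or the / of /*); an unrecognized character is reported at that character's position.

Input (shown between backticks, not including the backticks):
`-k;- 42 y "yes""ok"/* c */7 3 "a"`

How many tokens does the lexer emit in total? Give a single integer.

pos=0: emit MINUS '-'
pos=1: emit ID 'k' (now at pos=2)
pos=2: emit SEMI ';'
pos=3: emit MINUS '-'
pos=5: emit NUM '42' (now at pos=7)
pos=8: emit ID 'y' (now at pos=9)
pos=10: enter STRING mode
pos=10: emit STR "yes" (now at pos=15)
pos=15: enter STRING mode
pos=15: emit STR "ok" (now at pos=19)
pos=19: enter COMMENT mode (saw '/*')
exit COMMENT mode (now at pos=26)
pos=26: emit NUM '7' (now at pos=27)
pos=28: emit NUM '3' (now at pos=29)
pos=30: enter STRING mode
pos=30: emit STR "a" (now at pos=33)
DONE. 11 tokens: [MINUS, ID, SEMI, MINUS, NUM, ID, STR, STR, NUM, NUM, STR]

Answer: 11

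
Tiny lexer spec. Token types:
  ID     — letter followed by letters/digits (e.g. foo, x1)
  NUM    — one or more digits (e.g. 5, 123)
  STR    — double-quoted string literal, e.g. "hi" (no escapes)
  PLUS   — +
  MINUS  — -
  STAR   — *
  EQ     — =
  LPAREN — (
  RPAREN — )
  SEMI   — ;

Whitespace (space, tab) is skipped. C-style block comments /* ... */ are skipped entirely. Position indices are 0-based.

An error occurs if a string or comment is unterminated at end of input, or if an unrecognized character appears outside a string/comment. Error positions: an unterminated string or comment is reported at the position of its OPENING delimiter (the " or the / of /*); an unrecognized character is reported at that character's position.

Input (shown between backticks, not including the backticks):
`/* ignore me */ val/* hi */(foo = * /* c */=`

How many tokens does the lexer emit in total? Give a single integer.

pos=0: enter COMMENT mode (saw '/*')
exit COMMENT mode (now at pos=15)
pos=16: emit ID 'val' (now at pos=19)
pos=19: enter COMMENT mode (saw '/*')
exit COMMENT mode (now at pos=27)
pos=27: emit LPAREN '('
pos=28: emit ID 'foo' (now at pos=31)
pos=32: emit EQ '='
pos=34: emit STAR '*'
pos=36: enter COMMENT mode (saw '/*')
exit COMMENT mode (now at pos=43)
pos=43: emit EQ '='
DONE. 6 tokens: [ID, LPAREN, ID, EQ, STAR, EQ]

Answer: 6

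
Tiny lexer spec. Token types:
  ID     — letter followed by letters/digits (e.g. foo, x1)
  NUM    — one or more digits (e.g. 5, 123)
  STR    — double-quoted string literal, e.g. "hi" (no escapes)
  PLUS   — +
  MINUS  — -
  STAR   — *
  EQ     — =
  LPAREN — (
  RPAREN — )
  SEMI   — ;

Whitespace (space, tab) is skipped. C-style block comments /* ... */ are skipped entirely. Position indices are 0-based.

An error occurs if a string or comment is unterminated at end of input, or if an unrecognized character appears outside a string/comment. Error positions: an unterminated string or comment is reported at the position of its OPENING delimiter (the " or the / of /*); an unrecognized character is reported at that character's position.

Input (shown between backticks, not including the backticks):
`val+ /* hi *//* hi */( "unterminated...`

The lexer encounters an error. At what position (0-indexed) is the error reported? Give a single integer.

pos=0: emit ID 'val' (now at pos=3)
pos=3: emit PLUS '+'
pos=5: enter COMMENT mode (saw '/*')
exit COMMENT mode (now at pos=13)
pos=13: enter COMMENT mode (saw '/*')
exit COMMENT mode (now at pos=21)
pos=21: emit LPAREN '('
pos=23: enter STRING mode
pos=23: ERROR — unterminated string

Answer: 23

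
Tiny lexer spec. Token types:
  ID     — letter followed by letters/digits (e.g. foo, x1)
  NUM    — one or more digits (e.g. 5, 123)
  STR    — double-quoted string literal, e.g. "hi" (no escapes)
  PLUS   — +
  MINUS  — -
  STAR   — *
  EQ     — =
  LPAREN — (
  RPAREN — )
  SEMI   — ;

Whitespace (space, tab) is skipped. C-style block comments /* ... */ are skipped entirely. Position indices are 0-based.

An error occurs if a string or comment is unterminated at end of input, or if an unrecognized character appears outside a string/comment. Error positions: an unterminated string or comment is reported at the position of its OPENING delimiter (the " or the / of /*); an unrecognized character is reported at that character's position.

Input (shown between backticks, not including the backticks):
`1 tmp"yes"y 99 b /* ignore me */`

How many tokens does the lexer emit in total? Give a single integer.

pos=0: emit NUM '1' (now at pos=1)
pos=2: emit ID 'tmp' (now at pos=5)
pos=5: enter STRING mode
pos=5: emit STR "yes" (now at pos=10)
pos=10: emit ID 'y' (now at pos=11)
pos=12: emit NUM '99' (now at pos=14)
pos=15: emit ID 'b' (now at pos=16)
pos=17: enter COMMENT mode (saw '/*')
exit COMMENT mode (now at pos=32)
DONE. 6 tokens: [NUM, ID, STR, ID, NUM, ID]

Answer: 6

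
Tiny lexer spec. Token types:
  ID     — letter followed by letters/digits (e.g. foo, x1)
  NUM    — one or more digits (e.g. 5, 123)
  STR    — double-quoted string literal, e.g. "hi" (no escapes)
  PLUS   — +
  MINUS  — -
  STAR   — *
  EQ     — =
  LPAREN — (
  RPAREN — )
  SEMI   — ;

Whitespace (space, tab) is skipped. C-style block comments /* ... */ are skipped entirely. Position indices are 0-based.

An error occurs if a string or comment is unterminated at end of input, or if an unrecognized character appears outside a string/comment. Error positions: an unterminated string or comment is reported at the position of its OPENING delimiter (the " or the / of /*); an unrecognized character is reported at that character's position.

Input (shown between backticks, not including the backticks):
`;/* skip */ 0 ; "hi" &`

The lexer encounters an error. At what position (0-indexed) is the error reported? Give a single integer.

Answer: 21

Derivation:
pos=0: emit SEMI ';'
pos=1: enter COMMENT mode (saw '/*')
exit COMMENT mode (now at pos=11)
pos=12: emit NUM '0' (now at pos=13)
pos=14: emit SEMI ';'
pos=16: enter STRING mode
pos=16: emit STR "hi" (now at pos=20)
pos=21: ERROR — unrecognized char '&'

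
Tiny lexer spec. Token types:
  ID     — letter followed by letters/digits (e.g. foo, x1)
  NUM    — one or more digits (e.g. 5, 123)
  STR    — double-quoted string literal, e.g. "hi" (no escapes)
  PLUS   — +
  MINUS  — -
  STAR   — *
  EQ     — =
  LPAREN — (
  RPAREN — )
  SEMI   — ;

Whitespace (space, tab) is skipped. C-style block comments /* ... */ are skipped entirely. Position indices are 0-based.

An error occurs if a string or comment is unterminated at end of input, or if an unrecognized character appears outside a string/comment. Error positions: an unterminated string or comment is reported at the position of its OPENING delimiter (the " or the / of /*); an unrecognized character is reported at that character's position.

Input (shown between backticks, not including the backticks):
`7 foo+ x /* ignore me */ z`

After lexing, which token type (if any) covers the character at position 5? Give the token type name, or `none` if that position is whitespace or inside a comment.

pos=0: emit NUM '7' (now at pos=1)
pos=2: emit ID 'foo' (now at pos=5)
pos=5: emit PLUS '+'
pos=7: emit ID 'x' (now at pos=8)
pos=9: enter COMMENT mode (saw '/*')
exit COMMENT mode (now at pos=24)
pos=25: emit ID 'z' (now at pos=26)
DONE. 5 tokens: [NUM, ID, PLUS, ID, ID]
Position 5: char is '+' -> PLUS

Answer: PLUS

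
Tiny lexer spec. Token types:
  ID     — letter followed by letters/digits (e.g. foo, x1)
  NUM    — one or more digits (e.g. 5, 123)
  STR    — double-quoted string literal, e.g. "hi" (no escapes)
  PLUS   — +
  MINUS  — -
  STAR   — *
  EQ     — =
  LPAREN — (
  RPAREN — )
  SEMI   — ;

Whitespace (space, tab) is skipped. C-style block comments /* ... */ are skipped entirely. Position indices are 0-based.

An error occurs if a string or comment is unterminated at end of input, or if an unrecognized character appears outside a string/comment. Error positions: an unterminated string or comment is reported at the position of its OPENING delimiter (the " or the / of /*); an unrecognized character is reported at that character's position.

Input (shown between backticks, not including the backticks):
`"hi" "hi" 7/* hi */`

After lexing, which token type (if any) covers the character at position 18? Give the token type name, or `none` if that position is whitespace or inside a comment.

pos=0: enter STRING mode
pos=0: emit STR "hi" (now at pos=4)
pos=5: enter STRING mode
pos=5: emit STR "hi" (now at pos=9)
pos=10: emit NUM '7' (now at pos=11)
pos=11: enter COMMENT mode (saw '/*')
exit COMMENT mode (now at pos=19)
DONE. 3 tokens: [STR, STR, NUM]
Position 18: char is '/' -> none

Answer: none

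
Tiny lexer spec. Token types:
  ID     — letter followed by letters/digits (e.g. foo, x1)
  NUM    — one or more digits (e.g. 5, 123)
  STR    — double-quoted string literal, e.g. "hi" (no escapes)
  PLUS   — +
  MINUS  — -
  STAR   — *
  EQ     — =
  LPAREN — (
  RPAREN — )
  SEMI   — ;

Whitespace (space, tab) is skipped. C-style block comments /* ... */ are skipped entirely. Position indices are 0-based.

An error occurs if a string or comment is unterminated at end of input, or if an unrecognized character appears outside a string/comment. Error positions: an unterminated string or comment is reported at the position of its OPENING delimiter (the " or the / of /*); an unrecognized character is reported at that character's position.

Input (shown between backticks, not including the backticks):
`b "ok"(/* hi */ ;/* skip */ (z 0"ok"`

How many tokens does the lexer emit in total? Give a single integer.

Answer: 8

Derivation:
pos=0: emit ID 'b' (now at pos=1)
pos=2: enter STRING mode
pos=2: emit STR "ok" (now at pos=6)
pos=6: emit LPAREN '('
pos=7: enter COMMENT mode (saw '/*')
exit COMMENT mode (now at pos=15)
pos=16: emit SEMI ';'
pos=17: enter COMMENT mode (saw '/*')
exit COMMENT mode (now at pos=27)
pos=28: emit LPAREN '('
pos=29: emit ID 'z' (now at pos=30)
pos=31: emit NUM '0' (now at pos=32)
pos=32: enter STRING mode
pos=32: emit STR "ok" (now at pos=36)
DONE. 8 tokens: [ID, STR, LPAREN, SEMI, LPAREN, ID, NUM, STR]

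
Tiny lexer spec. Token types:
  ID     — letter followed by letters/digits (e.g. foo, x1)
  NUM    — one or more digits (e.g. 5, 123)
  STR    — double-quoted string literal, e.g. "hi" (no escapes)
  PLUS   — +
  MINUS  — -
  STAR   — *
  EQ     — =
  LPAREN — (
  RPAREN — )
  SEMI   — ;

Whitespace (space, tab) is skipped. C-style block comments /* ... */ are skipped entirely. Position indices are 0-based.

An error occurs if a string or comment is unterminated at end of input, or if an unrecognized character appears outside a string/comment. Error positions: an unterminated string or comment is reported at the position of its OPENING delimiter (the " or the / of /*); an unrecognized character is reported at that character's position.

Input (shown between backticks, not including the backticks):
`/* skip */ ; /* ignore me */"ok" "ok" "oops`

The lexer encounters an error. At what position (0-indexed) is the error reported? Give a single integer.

pos=0: enter COMMENT mode (saw '/*')
exit COMMENT mode (now at pos=10)
pos=11: emit SEMI ';'
pos=13: enter COMMENT mode (saw '/*')
exit COMMENT mode (now at pos=28)
pos=28: enter STRING mode
pos=28: emit STR "ok" (now at pos=32)
pos=33: enter STRING mode
pos=33: emit STR "ok" (now at pos=37)
pos=38: enter STRING mode
pos=38: ERROR — unterminated string

Answer: 38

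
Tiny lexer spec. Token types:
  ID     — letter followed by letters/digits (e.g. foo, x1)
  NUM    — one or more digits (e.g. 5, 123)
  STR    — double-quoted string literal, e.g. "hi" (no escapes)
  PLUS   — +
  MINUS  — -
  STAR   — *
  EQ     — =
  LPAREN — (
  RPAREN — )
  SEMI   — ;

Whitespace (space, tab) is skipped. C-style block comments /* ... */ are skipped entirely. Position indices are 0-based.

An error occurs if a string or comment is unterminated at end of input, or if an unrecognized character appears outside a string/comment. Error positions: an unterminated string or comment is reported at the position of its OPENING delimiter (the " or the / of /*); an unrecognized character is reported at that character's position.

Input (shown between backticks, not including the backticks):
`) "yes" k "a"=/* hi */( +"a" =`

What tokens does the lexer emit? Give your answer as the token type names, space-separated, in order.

Answer: RPAREN STR ID STR EQ LPAREN PLUS STR EQ

Derivation:
pos=0: emit RPAREN ')'
pos=2: enter STRING mode
pos=2: emit STR "yes" (now at pos=7)
pos=8: emit ID 'k' (now at pos=9)
pos=10: enter STRING mode
pos=10: emit STR "a" (now at pos=13)
pos=13: emit EQ '='
pos=14: enter COMMENT mode (saw '/*')
exit COMMENT mode (now at pos=22)
pos=22: emit LPAREN '('
pos=24: emit PLUS '+'
pos=25: enter STRING mode
pos=25: emit STR "a" (now at pos=28)
pos=29: emit EQ '='
DONE. 9 tokens: [RPAREN, STR, ID, STR, EQ, LPAREN, PLUS, STR, EQ]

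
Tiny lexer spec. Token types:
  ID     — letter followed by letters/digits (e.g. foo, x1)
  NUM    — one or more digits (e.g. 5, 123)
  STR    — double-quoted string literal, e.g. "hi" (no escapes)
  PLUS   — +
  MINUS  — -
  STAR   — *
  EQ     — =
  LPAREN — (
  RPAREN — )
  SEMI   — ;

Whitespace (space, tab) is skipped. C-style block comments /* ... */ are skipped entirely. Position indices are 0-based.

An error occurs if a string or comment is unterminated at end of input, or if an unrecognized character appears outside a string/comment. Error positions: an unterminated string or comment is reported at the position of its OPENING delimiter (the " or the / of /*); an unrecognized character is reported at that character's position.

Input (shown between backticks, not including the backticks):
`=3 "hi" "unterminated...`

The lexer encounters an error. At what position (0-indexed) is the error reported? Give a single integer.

Answer: 8

Derivation:
pos=0: emit EQ '='
pos=1: emit NUM '3' (now at pos=2)
pos=3: enter STRING mode
pos=3: emit STR "hi" (now at pos=7)
pos=8: enter STRING mode
pos=8: ERROR — unterminated string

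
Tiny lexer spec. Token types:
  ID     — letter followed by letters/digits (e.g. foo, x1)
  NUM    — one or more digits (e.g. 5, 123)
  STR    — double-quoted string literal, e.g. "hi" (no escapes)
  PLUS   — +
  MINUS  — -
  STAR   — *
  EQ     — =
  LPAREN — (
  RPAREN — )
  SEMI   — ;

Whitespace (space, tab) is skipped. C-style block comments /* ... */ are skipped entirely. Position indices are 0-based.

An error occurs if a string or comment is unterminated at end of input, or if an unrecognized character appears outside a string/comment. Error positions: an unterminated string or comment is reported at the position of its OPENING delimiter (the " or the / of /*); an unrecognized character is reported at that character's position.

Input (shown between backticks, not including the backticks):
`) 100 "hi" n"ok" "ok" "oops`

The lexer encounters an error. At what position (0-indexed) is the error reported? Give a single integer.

Answer: 22

Derivation:
pos=0: emit RPAREN ')'
pos=2: emit NUM '100' (now at pos=5)
pos=6: enter STRING mode
pos=6: emit STR "hi" (now at pos=10)
pos=11: emit ID 'n' (now at pos=12)
pos=12: enter STRING mode
pos=12: emit STR "ok" (now at pos=16)
pos=17: enter STRING mode
pos=17: emit STR "ok" (now at pos=21)
pos=22: enter STRING mode
pos=22: ERROR — unterminated string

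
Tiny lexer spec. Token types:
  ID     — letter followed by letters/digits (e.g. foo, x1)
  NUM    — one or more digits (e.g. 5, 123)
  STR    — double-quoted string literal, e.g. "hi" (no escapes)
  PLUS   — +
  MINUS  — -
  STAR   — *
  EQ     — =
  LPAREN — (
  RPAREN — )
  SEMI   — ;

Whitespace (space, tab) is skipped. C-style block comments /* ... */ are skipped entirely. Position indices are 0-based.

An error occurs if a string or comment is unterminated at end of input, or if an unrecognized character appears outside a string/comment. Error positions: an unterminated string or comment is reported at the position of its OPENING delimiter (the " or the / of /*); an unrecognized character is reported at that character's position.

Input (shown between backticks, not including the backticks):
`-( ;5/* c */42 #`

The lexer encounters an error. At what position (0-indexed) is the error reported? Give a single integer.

Answer: 15

Derivation:
pos=0: emit MINUS '-'
pos=1: emit LPAREN '('
pos=3: emit SEMI ';'
pos=4: emit NUM '5' (now at pos=5)
pos=5: enter COMMENT mode (saw '/*')
exit COMMENT mode (now at pos=12)
pos=12: emit NUM '42' (now at pos=14)
pos=15: ERROR — unrecognized char '#'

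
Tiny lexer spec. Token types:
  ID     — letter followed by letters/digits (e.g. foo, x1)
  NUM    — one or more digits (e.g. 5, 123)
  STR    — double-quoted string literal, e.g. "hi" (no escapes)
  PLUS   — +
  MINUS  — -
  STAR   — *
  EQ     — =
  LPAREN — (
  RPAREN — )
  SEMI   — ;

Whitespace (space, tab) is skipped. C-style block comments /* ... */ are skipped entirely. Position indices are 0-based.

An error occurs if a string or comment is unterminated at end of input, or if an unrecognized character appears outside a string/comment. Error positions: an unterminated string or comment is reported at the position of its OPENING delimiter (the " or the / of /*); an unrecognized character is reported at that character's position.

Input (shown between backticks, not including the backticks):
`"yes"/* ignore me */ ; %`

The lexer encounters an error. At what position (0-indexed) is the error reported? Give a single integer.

pos=0: enter STRING mode
pos=0: emit STR "yes" (now at pos=5)
pos=5: enter COMMENT mode (saw '/*')
exit COMMENT mode (now at pos=20)
pos=21: emit SEMI ';'
pos=23: ERROR — unrecognized char '%'

Answer: 23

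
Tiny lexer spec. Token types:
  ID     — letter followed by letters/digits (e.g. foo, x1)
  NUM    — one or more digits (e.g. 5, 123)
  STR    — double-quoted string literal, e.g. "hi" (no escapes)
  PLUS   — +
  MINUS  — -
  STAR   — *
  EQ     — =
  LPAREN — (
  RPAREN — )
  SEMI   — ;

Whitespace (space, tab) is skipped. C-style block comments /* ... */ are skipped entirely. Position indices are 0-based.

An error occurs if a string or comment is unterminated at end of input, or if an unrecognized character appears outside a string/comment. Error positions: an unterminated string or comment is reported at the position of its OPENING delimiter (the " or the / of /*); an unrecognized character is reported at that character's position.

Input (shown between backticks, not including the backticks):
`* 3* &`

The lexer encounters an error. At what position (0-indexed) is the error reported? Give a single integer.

pos=0: emit STAR '*'
pos=2: emit NUM '3' (now at pos=3)
pos=3: emit STAR '*'
pos=5: ERROR — unrecognized char '&'

Answer: 5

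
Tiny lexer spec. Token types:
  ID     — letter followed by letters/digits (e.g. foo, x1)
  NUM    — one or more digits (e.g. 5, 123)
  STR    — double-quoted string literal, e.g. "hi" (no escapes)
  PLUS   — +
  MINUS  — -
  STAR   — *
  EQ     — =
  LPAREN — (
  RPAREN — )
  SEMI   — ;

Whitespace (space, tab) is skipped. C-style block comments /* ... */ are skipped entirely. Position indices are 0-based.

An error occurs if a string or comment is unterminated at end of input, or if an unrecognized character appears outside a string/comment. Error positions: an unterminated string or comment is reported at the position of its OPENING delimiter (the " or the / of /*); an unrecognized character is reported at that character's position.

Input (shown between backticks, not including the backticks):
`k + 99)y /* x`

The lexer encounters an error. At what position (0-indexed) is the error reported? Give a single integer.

Answer: 9

Derivation:
pos=0: emit ID 'k' (now at pos=1)
pos=2: emit PLUS '+'
pos=4: emit NUM '99' (now at pos=6)
pos=6: emit RPAREN ')'
pos=7: emit ID 'y' (now at pos=8)
pos=9: enter COMMENT mode (saw '/*')
pos=9: ERROR — unterminated comment (reached EOF)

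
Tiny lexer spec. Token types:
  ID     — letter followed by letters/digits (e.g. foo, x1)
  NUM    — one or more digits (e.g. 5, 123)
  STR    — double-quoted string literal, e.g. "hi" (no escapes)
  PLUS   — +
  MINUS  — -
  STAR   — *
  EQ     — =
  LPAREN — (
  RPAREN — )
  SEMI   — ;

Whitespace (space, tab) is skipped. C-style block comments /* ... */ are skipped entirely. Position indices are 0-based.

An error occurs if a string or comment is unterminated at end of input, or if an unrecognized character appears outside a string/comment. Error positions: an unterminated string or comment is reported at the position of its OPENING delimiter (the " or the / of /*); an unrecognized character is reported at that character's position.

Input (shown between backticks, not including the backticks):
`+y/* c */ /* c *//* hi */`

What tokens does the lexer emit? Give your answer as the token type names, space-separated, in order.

pos=0: emit PLUS '+'
pos=1: emit ID 'y' (now at pos=2)
pos=2: enter COMMENT mode (saw '/*')
exit COMMENT mode (now at pos=9)
pos=10: enter COMMENT mode (saw '/*')
exit COMMENT mode (now at pos=17)
pos=17: enter COMMENT mode (saw '/*')
exit COMMENT mode (now at pos=25)
DONE. 2 tokens: [PLUS, ID]

Answer: PLUS ID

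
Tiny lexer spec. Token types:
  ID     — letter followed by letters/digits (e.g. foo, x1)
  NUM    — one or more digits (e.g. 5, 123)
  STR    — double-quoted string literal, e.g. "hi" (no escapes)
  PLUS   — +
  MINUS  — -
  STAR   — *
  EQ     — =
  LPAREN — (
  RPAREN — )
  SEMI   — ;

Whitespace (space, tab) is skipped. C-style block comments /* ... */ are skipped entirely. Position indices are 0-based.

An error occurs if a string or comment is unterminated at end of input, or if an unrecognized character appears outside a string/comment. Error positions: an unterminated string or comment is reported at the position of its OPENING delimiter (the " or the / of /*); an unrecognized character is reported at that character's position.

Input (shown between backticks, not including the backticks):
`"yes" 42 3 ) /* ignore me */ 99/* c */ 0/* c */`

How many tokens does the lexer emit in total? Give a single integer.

pos=0: enter STRING mode
pos=0: emit STR "yes" (now at pos=5)
pos=6: emit NUM '42' (now at pos=8)
pos=9: emit NUM '3' (now at pos=10)
pos=11: emit RPAREN ')'
pos=13: enter COMMENT mode (saw '/*')
exit COMMENT mode (now at pos=28)
pos=29: emit NUM '99' (now at pos=31)
pos=31: enter COMMENT mode (saw '/*')
exit COMMENT mode (now at pos=38)
pos=39: emit NUM '0' (now at pos=40)
pos=40: enter COMMENT mode (saw '/*')
exit COMMENT mode (now at pos=47)
DONE. 6 tokens: [STR, NUM, NUM, RPAREN, NUM, NUM]

Answer: 6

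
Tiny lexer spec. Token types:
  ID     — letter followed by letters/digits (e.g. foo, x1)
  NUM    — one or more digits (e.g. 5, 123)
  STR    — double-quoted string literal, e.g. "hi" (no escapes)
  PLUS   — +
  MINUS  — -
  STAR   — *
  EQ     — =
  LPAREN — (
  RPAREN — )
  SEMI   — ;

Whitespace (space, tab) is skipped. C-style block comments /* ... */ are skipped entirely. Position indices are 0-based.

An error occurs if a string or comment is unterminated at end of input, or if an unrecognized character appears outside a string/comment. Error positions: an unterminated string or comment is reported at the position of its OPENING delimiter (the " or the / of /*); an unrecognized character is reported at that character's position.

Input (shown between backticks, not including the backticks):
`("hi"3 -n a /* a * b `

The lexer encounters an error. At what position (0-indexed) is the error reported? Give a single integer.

pos=0: emit LPAREN '('
pos=1: enter STRING mode
pos=1: emit STR "hi" (now at pos=5)
pos=5: emit NUM '3' (now at pos=6)
pos=7: emit MINUS '-'
pos=8: emit ID 'n' (now at pos=9)
pos=10: emit ID 'a' (now at pos=11)
pos=12: enter COMMENT mode (saw '/*')
pos=12: ERROR — unterminated comment (reached EOF)

Answer: 12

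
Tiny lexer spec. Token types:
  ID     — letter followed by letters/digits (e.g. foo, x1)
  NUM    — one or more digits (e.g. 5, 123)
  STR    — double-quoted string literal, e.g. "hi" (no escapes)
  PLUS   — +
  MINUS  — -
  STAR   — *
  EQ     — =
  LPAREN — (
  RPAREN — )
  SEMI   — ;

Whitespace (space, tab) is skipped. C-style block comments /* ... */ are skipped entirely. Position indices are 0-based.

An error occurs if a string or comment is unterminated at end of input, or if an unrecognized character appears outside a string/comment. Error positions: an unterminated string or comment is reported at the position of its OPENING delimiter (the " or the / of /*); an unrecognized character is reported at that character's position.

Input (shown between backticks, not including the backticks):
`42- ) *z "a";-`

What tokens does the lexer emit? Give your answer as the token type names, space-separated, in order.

pos=0: emit NUM '42' (now at pos=2)
pos=2: emit MINUS '-'
pos=4: emit RPAREN ')'
pos=6: emit STAR '*'
pos=7: emit ID 'z' (now at pos=8)
pos=9: enter STRING mode
pos=9: emit STR "a" (now at pos=12)
pos=12: emit SEMI ';'
pos=13: emit MINUS '-'
DONE. 8 tokens: [NUM, MINUS, RPAREN, STAR, ID, STR, SEMI, MINUS]

Answer: NUM MINUS RPAREN STAR ID STR SEMI MINUS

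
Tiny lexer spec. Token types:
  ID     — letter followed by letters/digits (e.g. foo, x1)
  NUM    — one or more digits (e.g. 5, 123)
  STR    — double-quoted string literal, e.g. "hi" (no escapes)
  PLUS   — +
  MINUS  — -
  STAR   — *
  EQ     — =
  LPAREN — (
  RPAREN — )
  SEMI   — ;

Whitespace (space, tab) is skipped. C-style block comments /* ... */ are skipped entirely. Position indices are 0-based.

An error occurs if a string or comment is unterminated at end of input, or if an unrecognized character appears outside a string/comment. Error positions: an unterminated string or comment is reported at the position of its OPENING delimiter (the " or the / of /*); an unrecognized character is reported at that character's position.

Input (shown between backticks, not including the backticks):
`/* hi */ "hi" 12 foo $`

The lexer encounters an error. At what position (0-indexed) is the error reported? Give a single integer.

pos=0: enter COMMENT mode (saw '/*')
exit COMMENT mode (now at pos=8)
pos=9: enter STRING mode
pos=9: emit STR "hi" (now at pos=13)
pos=14: emit NUM '12' (now at pos=16)
pos=17: emit ID 'foo' (now at pos=20)
pos=21: ERROR — unrecognized char '$'

Answer: 21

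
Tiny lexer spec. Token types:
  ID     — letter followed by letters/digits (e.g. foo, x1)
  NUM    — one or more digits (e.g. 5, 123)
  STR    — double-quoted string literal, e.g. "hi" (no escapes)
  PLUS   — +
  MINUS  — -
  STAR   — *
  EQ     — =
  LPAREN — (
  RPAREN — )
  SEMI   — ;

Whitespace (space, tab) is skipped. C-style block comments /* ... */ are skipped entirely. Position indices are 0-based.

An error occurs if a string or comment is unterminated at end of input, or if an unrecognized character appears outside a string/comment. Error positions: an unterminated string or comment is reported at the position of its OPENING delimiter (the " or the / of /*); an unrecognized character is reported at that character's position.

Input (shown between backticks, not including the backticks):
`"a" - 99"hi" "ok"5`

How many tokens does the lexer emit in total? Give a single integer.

pos=0: enter STRING mode
pos=0: emit STR "a" (now at pos=3)
pos=4: emit MINUS '-'
pos=6: emit NUM '99' (now at pos=8)
pos=8: enter STRING mode
pos=8: emit STR "hi" (now at pos=12)
pos=13: enter STRING mode
pos=13: emit STR "ok" (now at pos=17)
pos=17: emit NUM '5' (now at pos=18)
DONE. 6 tokens: [STR, MINUS, NUM, STR, STR, NUM]

Answer: 6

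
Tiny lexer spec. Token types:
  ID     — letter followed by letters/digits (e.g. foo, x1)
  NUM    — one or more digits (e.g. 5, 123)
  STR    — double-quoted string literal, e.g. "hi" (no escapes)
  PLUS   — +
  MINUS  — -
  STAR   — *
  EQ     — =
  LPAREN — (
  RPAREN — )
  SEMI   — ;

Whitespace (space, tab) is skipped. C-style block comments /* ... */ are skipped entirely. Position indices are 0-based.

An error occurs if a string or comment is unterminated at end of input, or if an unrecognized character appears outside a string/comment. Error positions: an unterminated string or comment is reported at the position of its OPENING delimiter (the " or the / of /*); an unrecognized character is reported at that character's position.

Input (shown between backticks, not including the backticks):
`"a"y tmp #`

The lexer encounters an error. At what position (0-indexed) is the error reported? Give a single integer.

pos=0: enter STRING mode
pos=0: emit STR "a" (now at pos=3)
pos=3: emit ID 'y' (now at pos=4)
pos=5: emit ID 'tmp' (now at pos=8)
pos=9: ERROR — unrecognized char '#'

Answer: 9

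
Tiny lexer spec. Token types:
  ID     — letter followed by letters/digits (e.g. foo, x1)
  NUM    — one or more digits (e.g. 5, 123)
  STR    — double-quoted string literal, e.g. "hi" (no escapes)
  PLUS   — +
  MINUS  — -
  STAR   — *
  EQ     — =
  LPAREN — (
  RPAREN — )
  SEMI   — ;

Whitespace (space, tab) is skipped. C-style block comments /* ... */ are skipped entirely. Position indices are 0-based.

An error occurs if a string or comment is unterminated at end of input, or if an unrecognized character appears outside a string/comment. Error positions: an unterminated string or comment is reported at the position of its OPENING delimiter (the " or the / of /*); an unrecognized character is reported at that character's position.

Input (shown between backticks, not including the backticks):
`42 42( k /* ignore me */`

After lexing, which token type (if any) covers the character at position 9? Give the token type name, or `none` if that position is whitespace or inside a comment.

Answer: none

Derivation:
pos=0: emit NUM '42' (now at pos=2)
pos=3: emit NUM '42' (now at pos=5)
pos=5: emit LPAREN '('
pos=7: emit ID 'k' (now at pos=8)
pos=9: enter COMMENT mode (saw '/*')
exit COMMENT mode (now at pos=24)
DONE. 4 tokens: [NUM, NUM, LPAREN, ID]
Position 9: char is '/' -> none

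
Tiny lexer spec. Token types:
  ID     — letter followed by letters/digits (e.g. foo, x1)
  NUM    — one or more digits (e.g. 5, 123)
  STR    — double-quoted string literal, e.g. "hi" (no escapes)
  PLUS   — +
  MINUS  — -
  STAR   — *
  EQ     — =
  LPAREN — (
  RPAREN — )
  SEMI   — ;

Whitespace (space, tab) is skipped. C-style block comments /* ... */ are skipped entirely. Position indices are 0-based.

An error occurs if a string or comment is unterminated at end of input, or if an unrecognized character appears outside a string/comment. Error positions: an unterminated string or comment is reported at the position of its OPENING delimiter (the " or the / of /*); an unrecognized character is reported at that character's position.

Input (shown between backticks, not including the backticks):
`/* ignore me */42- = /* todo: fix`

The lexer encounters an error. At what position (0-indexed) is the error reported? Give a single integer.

Answer: 21

Derivation:
pos=0: enter COMMENT mode (saw '/*')
exit COMMENT mode (now at pos=15)
pos=15: emit NUM '42' (now at pos=17)
pos=17: emit MINUS '-'
pos=19: emit EQ '='
pos=21: enter COMMENT mode (saw '/*')
pos=21: ERROR — unterminated comment (reached EOF)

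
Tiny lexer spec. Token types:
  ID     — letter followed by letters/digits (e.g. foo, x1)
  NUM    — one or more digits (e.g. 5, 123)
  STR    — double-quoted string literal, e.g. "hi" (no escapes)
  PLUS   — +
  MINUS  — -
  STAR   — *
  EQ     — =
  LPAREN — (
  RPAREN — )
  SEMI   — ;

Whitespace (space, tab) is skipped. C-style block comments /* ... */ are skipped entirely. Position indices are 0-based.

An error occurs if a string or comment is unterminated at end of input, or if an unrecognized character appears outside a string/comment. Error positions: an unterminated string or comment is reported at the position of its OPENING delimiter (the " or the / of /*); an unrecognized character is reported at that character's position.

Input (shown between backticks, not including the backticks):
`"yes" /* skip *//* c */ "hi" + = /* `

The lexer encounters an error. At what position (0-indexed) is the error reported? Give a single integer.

Answer: 33

Derivation:
pos=0: enter STRING mode
pos=0: emit STR "yes" (now at pos=5)
pos=6: enter COMMENT mode (saw '/*')
exit COMMENT mode (now at pos=16)
pos=16: enter COMMENT mode (saw '/*')
exit COMMENT mode (now at pos=23)
pos=24: enter STRING mode
pos=24: emit STR "hi" (now at pos=28)
pos=29: emit PLUS '+'
pos=31: emit EQ '='
pos=33: enter COMMENT mode (saw '/*')
pos=33: ERROR — unterminated comment (reached EOF)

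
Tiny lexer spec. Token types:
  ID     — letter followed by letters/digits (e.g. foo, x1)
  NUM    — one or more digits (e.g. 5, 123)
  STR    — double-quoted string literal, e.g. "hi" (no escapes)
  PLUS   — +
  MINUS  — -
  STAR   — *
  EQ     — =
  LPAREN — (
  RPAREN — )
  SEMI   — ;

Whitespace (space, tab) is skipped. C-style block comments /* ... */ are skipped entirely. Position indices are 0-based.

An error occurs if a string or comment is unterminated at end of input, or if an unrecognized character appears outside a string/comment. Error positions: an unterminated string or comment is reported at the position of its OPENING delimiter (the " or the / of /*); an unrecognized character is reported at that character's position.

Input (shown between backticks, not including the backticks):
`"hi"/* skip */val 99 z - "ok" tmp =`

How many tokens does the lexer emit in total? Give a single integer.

Answer: 8

Derivation:
pos=0: enter STRING mode
pos=0: emit STR "hi" (now at pos=4)
pos=4: enter COMMENT mode (saw '/*')
exit COMMENT mode (now at pos=14)
pos=14: emit ID 'val' (now at pos=17)
pos=18: emit NUM '99' (now at pos=20)
pos=21: emit ID 'z' (now at pos=22)
pos=23: emit MINUS '-'
pos=25: enter STRING mode
pos=25: emit STR "ok" (now at pos=29)
pos=30: emit ID 'tmp' (now at pos=33)
pos=34: emit EQ '='
DONE. 8 tokens: [STR, ID, NUM, ID, MINUS, STR, ID, EQ]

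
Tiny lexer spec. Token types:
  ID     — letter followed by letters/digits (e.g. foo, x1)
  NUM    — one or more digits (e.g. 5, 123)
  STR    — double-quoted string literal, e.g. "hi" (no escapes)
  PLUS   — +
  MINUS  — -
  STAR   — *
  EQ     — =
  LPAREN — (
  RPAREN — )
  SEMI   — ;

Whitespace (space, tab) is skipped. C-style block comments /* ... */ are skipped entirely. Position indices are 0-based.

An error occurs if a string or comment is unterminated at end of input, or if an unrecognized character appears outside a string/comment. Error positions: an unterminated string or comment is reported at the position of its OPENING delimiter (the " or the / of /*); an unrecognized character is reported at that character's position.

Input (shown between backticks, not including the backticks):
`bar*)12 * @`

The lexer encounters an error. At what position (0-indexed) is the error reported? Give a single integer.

Answer: 10

Derivation:
pos=0: emit ID 'bar' (now at pos=3)
pos=3: emit STAR '*'
pos=4: emit RPAREN ')'
pos=5: emit NUM '12' (now at pos=7)
pos=8: emit STAR '*'
pos=10: ERROR — unrecognized char '@'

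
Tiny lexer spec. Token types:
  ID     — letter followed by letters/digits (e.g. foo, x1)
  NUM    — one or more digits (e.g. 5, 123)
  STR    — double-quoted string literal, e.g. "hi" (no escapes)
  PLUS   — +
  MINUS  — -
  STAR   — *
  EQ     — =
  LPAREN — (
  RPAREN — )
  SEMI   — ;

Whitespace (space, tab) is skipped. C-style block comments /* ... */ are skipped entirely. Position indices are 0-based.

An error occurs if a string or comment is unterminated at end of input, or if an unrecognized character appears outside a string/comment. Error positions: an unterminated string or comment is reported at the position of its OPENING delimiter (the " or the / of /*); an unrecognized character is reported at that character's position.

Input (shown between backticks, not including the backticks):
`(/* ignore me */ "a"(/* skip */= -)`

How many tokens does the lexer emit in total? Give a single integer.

pos=0: emit LPAREN '('
pos=1: enter COMMENT mode (saw '/*')
exit COMMENT mode (now at pos=16)
pos=17: enter STRING mode
pos=17: emit STR "a" (now at pos=20)
pos=20: emit LPAREN '('
pos=21: enter COMMENT mode (saw '/*')
exit COMMENT mode (now at pos=31)
pos=31: emit EQ '='
pos=33: emit MINUS '-'
pos=34: emit RPAREN ')'
DONE. 6 tokens: [LPAREN, STR, LPAREN, EQ, MINUS, RPAREN]

Answer: 6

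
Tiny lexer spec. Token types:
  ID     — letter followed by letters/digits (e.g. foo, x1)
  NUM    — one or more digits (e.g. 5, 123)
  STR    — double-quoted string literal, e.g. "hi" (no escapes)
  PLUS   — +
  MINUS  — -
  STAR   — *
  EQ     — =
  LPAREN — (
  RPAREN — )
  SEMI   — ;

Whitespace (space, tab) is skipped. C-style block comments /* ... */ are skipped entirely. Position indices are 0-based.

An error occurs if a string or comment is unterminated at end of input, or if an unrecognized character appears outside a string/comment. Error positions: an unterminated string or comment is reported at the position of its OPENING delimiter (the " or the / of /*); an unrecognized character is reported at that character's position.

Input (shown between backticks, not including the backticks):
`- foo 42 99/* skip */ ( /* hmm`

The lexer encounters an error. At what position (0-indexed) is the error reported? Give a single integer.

Answer: 24

Derivation:
pos=0: emit MINUS '-'
pos=2: emit ID 'foo' (now at pos=5)
pos=6: emit NUM '42' (now at pos=8)
pos=9: emit NUM '99' (now at pos=11)
pos=11: enter COMMENT mode (saw '/*')
exit COMMENT mode (now at pos=21)
pos=22: emit LPAREN '('
pos=24: enter COMMENT mode (saw '/*')
pos=24: ERROR — unterminated comment (reached EOF)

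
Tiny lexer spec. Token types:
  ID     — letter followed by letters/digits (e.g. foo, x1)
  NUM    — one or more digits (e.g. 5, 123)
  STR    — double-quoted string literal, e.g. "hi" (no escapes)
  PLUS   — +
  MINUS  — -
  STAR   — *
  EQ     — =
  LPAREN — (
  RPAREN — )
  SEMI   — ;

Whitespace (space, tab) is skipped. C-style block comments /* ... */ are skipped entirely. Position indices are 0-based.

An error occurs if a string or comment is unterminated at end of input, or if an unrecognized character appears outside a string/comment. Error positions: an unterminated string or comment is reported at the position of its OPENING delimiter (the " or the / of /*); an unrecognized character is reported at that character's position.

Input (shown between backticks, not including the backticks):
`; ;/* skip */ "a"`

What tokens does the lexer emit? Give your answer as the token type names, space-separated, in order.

pos=0: emit SEMI ';'
pos=2: emit SEMI ';'
pos=3: enter COMMENT mode (saw '/*')
exit COMMENT mode (now at pos=13)
pos=14: enter STRING mode
pos=14: emit STR "a" (now at pos=17)
DONE. 3 tokens: [SEMI, SEMI, STR]

Answer: SEMI SEMI STR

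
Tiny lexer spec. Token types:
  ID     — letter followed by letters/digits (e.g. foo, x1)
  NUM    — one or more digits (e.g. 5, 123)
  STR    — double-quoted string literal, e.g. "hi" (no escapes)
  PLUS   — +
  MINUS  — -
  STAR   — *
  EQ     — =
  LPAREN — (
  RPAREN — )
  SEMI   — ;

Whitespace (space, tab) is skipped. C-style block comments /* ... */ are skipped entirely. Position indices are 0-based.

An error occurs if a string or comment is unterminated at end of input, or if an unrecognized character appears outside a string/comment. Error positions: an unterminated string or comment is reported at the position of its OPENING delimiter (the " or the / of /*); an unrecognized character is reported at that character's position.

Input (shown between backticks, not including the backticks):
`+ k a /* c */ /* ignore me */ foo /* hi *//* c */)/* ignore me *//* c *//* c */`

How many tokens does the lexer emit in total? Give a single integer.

pos=0: emit PLUS '+'
pos=2: emit ID 'k' (now at pos=3)
pos=4: emit ID 'a' (now at pos=5)
pos=6: enter COMMENT mode (saw '/*')
exit COMMENT mode (now at pos=13)
pos=14: enter COMMENT mode (saw '/*')
exit COMMENT mode (now at pos=29)
pos=30: emit ID 'foo' (now at pos=33)
pos=34: enter COMMENT mode (saw '/*')
exit COMMENT mode (now at pos=42)
pos=42: enter COMMENT mode (saw '/*')
exit COMMENT mode (now at pos=49)
pos=49: emit RPAREN ')'
pos=50: enter COMMENT mode (saw '/*')
exit COMMENT mode (now at pos=65)
pos=65: enter COMMENT mode (saw '/*')
exit COMMENT mode (now at pos=72)
pos=72: enter COMMENT mode (saw '/*')
exit COMMENT mode (now at pos=79)
DONE. 5 tokens: [PLUS, ID, ID, ID, RPAREN]

Answer: 5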